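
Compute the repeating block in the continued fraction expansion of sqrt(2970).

Write x_i = (sqrt(2970) + m_i)/d_i with (m_0, d_0) = (0, 1). a_0 = floor(sqrt(2970)) = 54, since 54^2 = 2916 <= 2970 < 3025 = 55^2.
Iterate m_{i+1} = d_i*a_i - m_i, d_{i+1} = (2970 - m_{i+1}^2)/d_i, a_{i+1} = floor((a_0 + m_{i+1})/d_{i+1}):
  m_1 = 1*54 - 0 = 54, d_1 = (2970 - 54^2)/1 = 54/1 = 54, a_1 = floor((54 + 54)/54) = 2.
  m_2 = 54*2 - 54 = 54, d_2 = (2970 - 54^2)/54 = 54/54 = 1, a_2 = floor((54 + 54)/1) = 108.
  m_3 = 1*108 - 54 = 54, d_3 = (2970 - 54^2)/1 = 54/1 = 54: (m_3, d_3) = (m_1, d_1) = (54, 54), so from here the quotients repeat a_1, a_2; the period length is 2.
Hence the expansion of sqrt(2970) is a_0 = 54 followed by the repeating block 2, 108 (period 2).

[54; (2, 108)]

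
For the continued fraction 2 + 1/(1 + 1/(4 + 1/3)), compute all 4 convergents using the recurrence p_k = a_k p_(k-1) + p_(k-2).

2/1, 3/1, 14/5, 45/16

Using the convergent recurrence p_i = a_i*p_{i-1} + p_{i-2}, q_i = a_i*q_{i-1} + q_{i-2} with p_{-2}=0, p_{-1}=1, q_{-2}=1, q_{-1}=0:
  i=0: a_0=2, p_0 = 2*1 + 0 = 2, q_0 = 2*0 + 1 = 1.
  i=1: a_1=1, p_1 = 1*2 + 1 = 3, q_1 = 1*1 + 0 = 1.
  i=2: a_2=4, p_2 = 4*3 + 2 = 14, q_2 = 4*1 + 1 = 5.
  i=3: a_3=3, p_3 = 3*14 + 3 = 45, q_3 = 3*5 + 1 = 16.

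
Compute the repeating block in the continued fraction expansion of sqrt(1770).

Write x_i = (sqrt(1770) + m_i)/d_i with (m_0, d_0) = (0, 1). a_0 = floor(sqrt(1770)) = 42, since 42^2 = 1764 <= 1770 < 1849 = 43^2.
Iterate m_{i+1} = d_i*a_i - m_i, d_{i+1} = (1770 - m_{i+1}^2)/d_i, a_{i+1} = floor((a_0 + m_{i+1})/d_{i+1}):
  m_1 = 1*42 - 0 = 42, d_1 = (1770 - 42^2)/1 = 6/1 = 6, a_1 = floor((42 + 42)/6) = 14.
  m_2 = 6*14 - 42 = 42, d_2 = (1770 - 42^2)/6 = 6/6 = 1, a_2 = floor((42 + 42)/1) = 84.
  m_3 = 1*84 - 42 = 42, d_3 = (1770 - 42^2)/1 = 6/1 = 6: (m_3, d_3) = (m_1, d_1) = (42, 6), so from here the quotients repeat a_1, a_2; the period length is 2.
Hence the expansion of sqrt(1770) is a_0 = 42 followed by the repeating block 14, 84 (period 2).

[42; (14, 84)]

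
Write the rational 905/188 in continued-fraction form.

Run the Euclidean algorithm on 905 and 188; the successive quotients are the partial quotients a_0, a_1, ... (each step inverts the fractional part left over by the previous one):
  905 = 4*188 + 153, so a_0 = 4.
  188 = 1*153 + 35, so a_1 = 1.
  153 = 4*35 + 13, so a_2 = 4.
  35 = 2*13 + 9, so a_3 = 2.
  13 = 1*9 + 4, so a_4 = 1.
  9 = 2*4 + 1, so a_5 = 2.
  4 = 4*1 + 0, so a_6 = 4.
The remainder reaches 0 after 7 divisions, so the expansion has 7 partial quotients, read off in order.

[4; 1, 4, 2, 1, 2, 4]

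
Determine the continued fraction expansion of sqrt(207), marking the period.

[14; (2, 1, 1, 2, 1, 1, 2, 28)]

Write x_i = (sqrt(207) + m_i)/d_i with (m_0, d_0) = (0, 1). a_0 = floor(sqrt(207)) = 14, since 14^2 = 196 <= 207 < 225 = 15^2.
Iterate m_{i+1} = d_i*a_i - m_i, d_{i+1} = (207 - m_{i+1}^2)/d_i, a_{i+1} = floor((a_0 + m_{i+1})/d_{i+1}):
  m_1 = 1*14 - 0 = 14, d_1 = (207 - 14^2)/1 = 11/1 = 11, a_1 = floor((14 + 14)/11) = 2.
  m_2 = 11*2 - 14 = 8, d_2 = (207 - 8^2)/11 = 143/11 = 13, a_2 = floor((14 + 8)/13) = 1.
  m_3 = 13*1 - 8 = 5, d_3 = (207 - 5^2)/13 = 182/13 = 14, a_3 = floor((14 + 5)/14) = 1.
  m_4 = 14*1 - 5 = 9, d_4 = (207 - 9^2)/14 = 126/14 = 9, a_4 = floor((14 + 9)/9) = 2.
  m_5 = 9*2 - 9 = 9, d_5 = (207 - 9^2)/9 = 126/9 = 14, a_5 = floor((14 + 9)/14) = 1.
  m_6 = 14*1 - 9 = 5, d_6 = (207 - 5^2)/14 = 182/14 = 13, a_6 = floor((14 + 5)/13) = 1.
  m_7 = 13*1 - 5 = 8, d_7 = (207 - 8^2)/13 = 143/13 = 11, a_7 = floor((14 + 8)/11) = 2.
  m_8 = 11*2 - 8 = 14, d_8 = (207 - 14^2)/11 = 11/11 = 1, a_8 = floor((14 + 14)/1) = 28.
  m_9 = 1*28 - 14 = 14, d_9 = (207 - 14^2)/1 = 11/1 = 11: (m_9, d_9) = (m_1, d_1) = (14, 11), so from here the quotients repeat a_1, ..., a_8; the period length is 8.
Hence the expansion of sqrt(207) is a_0 = 14 followed by the repeating block 2, 1, 1, 2, 1, 1, 2, 28 (period 8).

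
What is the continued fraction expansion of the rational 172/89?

Run the Euclidean algorithm on 172 and 89; the successive quotients are the partial quotients a_0, a_1, ... (each step inverts the fractional part left over by the previous one):
  172 = 1*89 + 83, so a_0 = 1.
  89 = 1*83 + 6, so a_1 = 1.
  83 = 13*6 + 5, so a_2 = 13.
  6 = 1*5 + 1, so a_3 = 1.
  5 = 5*1 + 0, so a_4 = 5.
The remainder reaches 0 after 5 divisions, so the expansion has 5 partial quotients, read off in order.

[1; 1, 13, 1, 5]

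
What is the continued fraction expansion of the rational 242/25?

Run the Euclidean algorithm on 242 and 25; the successive quotients are the partial quotients a_0, a_1, ... (each step inverts the fractional part left over by the previous one):
  242 = 9*25 + 17, so a_0 = 9.
  25 = 1*17 + 8, so a_1 = 1.
  17 = 2*8 + 1, so a_2 = 2.
  8 = 8*1 + 0, so a_3 = 8.
The remainder reaches 0 after 4 divisions, so the expansion has 4 partial quotients, read off in order.

[9; 1, 2, 8]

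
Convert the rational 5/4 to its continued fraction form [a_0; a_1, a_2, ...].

[1; 4]

Run the Euclidean algorithm on 5 and 4; the successive quotients are the partial quotients a_0, a_1, ... (each step inverts the fractional part left over by the previous one):
  5 = 1*4 + 1, so a_0 = 1.
  4 = 4*1 + 0, so a_1 = 4.
The remainder reaches 0 after 2 divisions, so the expansion has 2 partial quotients, read off in order.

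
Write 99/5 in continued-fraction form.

Run the Euclidean algorithm on 99 and 5; the successive quotients are the partial quotients a_0, a_1, ... (each step inverts the fractional part left over by the previous one):
  99 = 19*5 + 4, so a_0 = 19.
  5 = 1*4 + 1, so a_1 = 1.
  4 = 4*1 + 0, so a_2 = 4.
The remainder reaches 0 after 3 divisions, so the expansion has 3 partial quotients, read off in order.

[19; 1, 4]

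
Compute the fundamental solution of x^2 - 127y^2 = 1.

(x, y) = (4730624, 419775)

First expand sqrt(127) as a continued fraction. With x_i = (sqrt(127) + m_i)/d_i and (m_0, d_0) = (0, 1): a_0 = floor(sqrt(127)) = 11, since 11^2 = 121 <= 127 < 144 = 12^2.
Iterate m_{i+1} = d_i*a_i - m_i, d_{i+1} = (127 - m_{i+1}^2)/d_i, a_{i+1} = floor((a_0 + m_{i+1})/d_{i+1}):
  m_1 = 1*11 - 0 = 11, d_1 = (127 - 11^2)/1 = 6/1 = 6, a_1 = floor((11 + 11)/6) = 3.
  m_2 = 6*3 - 11 = 7, d_2 = (127 - 7^2)/6 = 78/6 = 13, a_2 = floor((11 + 7)/13) = 1.
  m_3 = 13*1 - 7 = 6, d_3 = (127 - 6^2)/13 = 91/13 = 7, a_3 = floor((11 + 6)/7) = 2.
  m_4 = 7*2 - 6 = 8, d_4 = (127 - 8^2)/7 = 63/7 = 9, a_4 = floor((11 + 8)/9) = 2.
  m_5 = 9*2 - 8 = 10, d_5 = (127 - 10^2)/9 = 27/9 = 3, a_5 = floor((11 + 10)/3) = 7.
  m_6 = 3*7 - 10 = 11, d_6 = (127 - 11^2)/3 = 6/3 = 2, a_6 = floor((11 + 11)/2) = 11.
  m_7 = 2*11 - 11 = 11, d_7 = (127 - 11^2)/2 = 6/2 = 3, a_7 = floor((11 + 11)/3) = 7.
  m_8 = 3*7 - 11 = 10, d_8 = (127 - 10^2)/3 = 27/3 = 9, a_8 = floor((11 + 10)/9) = 2.
  m_9 = 9*2 - 10 = 8, d_9 = (127 - 8^2)/9 = 63/9 = 7, a_9 = floor((11 + 8)/7) = 2.
  m_10 = 7*2 - 8 = 6, d_10 = (127 - 6^2)/7 = 91/7 = 13, a_10 = floor((11 + 6)/13) = 1.
  m_11 = 13*1 - 6 = 7, d_11 = (127 - 7^2)/13 = 78/13 = 6, a_11 = floor((11 + 7)/6) = 3.
  m_12 = 6*3 - 7 = 11, d_12 = (127 - 11^2)/6 = 6/6 = 1, a_12 = floor((11 + 11)/1) = 22.
  m_13 = 1*22 - 11 = 11, d_13 = (127 - 11^2)/1 = 6/1 = 6: (m_13, d_13) = (m_1, d_1) = (11, 6), so from here the quotients repeat a_1, ..., a_12; the period length is 12.
So sqrt(127) = [11; (3, 1, 2, 2, 7, 11, 7, 2, 2, 1, 3, 22)] with period length k = 12.
k is even, so the fundamental solution of x^2 - 127y^2 = 1 is (p_{k-1}, q_{k-1}) = (p_11, q_11); compute convergents through index 11.
Convergents (p_i = a_i*p_{i-1} + p_{i-2}, q_i = a_i*q_{i-1} + q_{i-2} with p_{-2}=0, p_{-1}=1, q_{-2}=1, q_{-1}=0):
  i=0: a_0=11, p_0 = 11*1 + 0 = 11, q_0 = 11*0 + 1 = 1.
  i=1: a_1=3, p_1 = 3*11 + 1 = 34, q_1 = 3*1 + 0 = 3.
  i=2: a_2=1, p_2 = 1*34 + 11 = 45, q_2 = 1*3 + 1 = 4.
  i=3: a_3=2, p_3 = 2*45 + 34 = 124, q_3 = 2*4 + 3 = 11.
  i=4: a_4=2, p_4 = 2*124 + 45 = 293, q_4 = 2*11 + 4 = 26.
  i=5: a_5=7, p_5 = 7*293 + 124 = 2175, q_5 = 7*26 + 11 = 193.
  i=6: a_6=11, p_6 = 11*2175 + 293 = 24218, q_6 = 11*193 + 26 = 2149.
  i=7: a_7=7, p_7 = 7*24218 + 2175 = 171701, q_7 = 7*2149 + 193 = 15236.
  i=8: a_8=2, p_8 = 2*171701 + 24218 = 367620, q_8 = 2*15236 + 2149 = 32621.
  i=9: a_9=2, p_9 = 2*367620 + 171701 = 906941, q_9 = 2*32621 + 15236 = 80478.
  i=10: a_10=1, p_10 = 1*906941 + 367620 = 1274561, q_10 = 1*80478 + 32621 = 113099.
  i=11: a_11=3, p_11 = 3*1274561 + 906941 = 4730624, q_11 = 3*113099 + 80478 = 419775.
Check: 4730624^2 - 127*419775^2 = 22378803429376 - 22378803429375 = 1, so (x, y) = (4730624, 419775) solves the equation, and by the theorem it is the least positive solution.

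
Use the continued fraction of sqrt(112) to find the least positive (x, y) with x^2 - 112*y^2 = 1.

First expand sqrt(112) as a continued fraction. With x_i = (sqrt(112) + m_i)/d_i and (m_0, d_0) = (0, 1): a_0 = floor(sqrt(112)) = 10, since 10^2 = 100 <= 112 < 121 = 11^2.
Iterate m_{i+1} = d_i*a_i - m_i, d_{i+1} = (112 - m_{i+1}^2)/d_i, a_{i+1} = floor((a_0 + m_{i+1})/d_{i+1}):
  m_1 = 1*10 - 0 = 10, d_1 = (112 - 10^2)/1 = 12/1 = 12, a_1 = floor((10 + 10)/12) = 1.
  m_2 = 12*1 - 10 = 2, d_2 = (112 - 2^2)/12 = 108/12 = 9, a_2 = floor((10 + 2)/9) = 1.
  m_3 = 9*1 - 2 = 7, d_3 = (112 - 7^2)/9 = 63/9 = 7, a_3 = floor((10 + 7)/7) = 2.
  m_4 = 7*2 - 7 = 7, d_4 = (112 - 7^2)/7 = 63/7 = 9, a_4 = floor((10 + 7)/9) = 1.
  m_5 = 9*1 - 7 = 2, d_5 = (112 - 2^2)/9 = 108/9 = 12, a_5 = floor((10 + 2)/12) = 1.
  m_6 = 12*1 - 2 = 10, d_6 = (112 - 10^2)/12 = 12/12 = 1, a_6 = floor((10 + 10)/1) = 20.
  m_7 = 1*20 - 10 = 10, d_7 = (112 - 10^2)/1 = 12/1 = 12: (m_7, d_7) = (m_1, d_1) = (10, 12), so from here the quotients repeat a_1, ..., a_6; the period length is 6.
So sqrt(112) = [10; (1, 1, 2, 1, 1, 20)] with period length k = 6.
k is even, so the fundamental solution of x^2 - 112y^2 = 1 is (p_{k-1}, q_{k-1}) = (p_5, q_5); compute convergents through index 5.
Convergents (p_i = a_i*p_{i-1} + p_{i-2}, q_i = a_i*q_{i-1} + q_{i-2} with p_{-2}=0, p_{-1}=1, q_{-2}=1, q_{-1}=0):
  i=0: a_0=10, p_0 = 10*1 + 0 = 10, q_0 = 10*0 + 1 = 1.
  i=1: a_1=1, p_1 = 1*10 + 1 = 11, q_1 = 1*1 + 0 = 1.
  i=2: a_2=1, p_2 = 1*11 + 10 = 21, q_2 = 1*1 + 1 = 2.
  i=3: a_3=2, p_3 = 2*21 + 11 = 53, q_3 = 2*2 + 1 = 5.
  i=4: a_4=1, p_4 = 1*53 + 21 = 74, q_4 = 1*5 + 2 = 7.
  i=5: a_5=1, p_5 = 1*74 + 53 = 127, q_5 = 1*7 + 5 = 12.
Check: 127^2 - 112*12^2 = 16129 - 16128 = 1, so (x, y) = (127, 12) solves the equation, and by the theorem it is the least positive solution.

(x, y) = (127, 12)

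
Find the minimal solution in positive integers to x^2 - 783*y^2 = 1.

First expand sqrt(783) as a continued fraction. With x_i = (sqrt(783) + m_i)/d_i and (m_0, d_0) = (0, 1): a_0 = floor(sqrt(783)) = 27, since 27^2 = 729 <= 783 < 784 = 28^2.
Iterate m_{i+1} = d_i*a_i - m_i, d_{i+1} = (783 - m_{i+1}^2)/d_i, a_{i+1} = floor((a_0 + m_{i+1})/d_{i+1}):
  m_1 = 1*27 - 0 = 27, d_1 = (783 - 27^2)/1 = 54/1 = 54, a_1 = floor((27 + 27)/54) = 1.
  m_2 = 54*1 - 27 = 27, d_2 = (783 - 27^2)/54 = 54/54 = 1, a_2 = floor((27 + 27)/1) = 54.
  m_3 = 1*54 - 27 = 27, d_3 = (783 - 27^2)/1 = 54/1 = 54: (m_3, d_3) = (m_1, d_1) = (27, 54), so from here the quotients repeat a_1, a_2; the period length is 2.
So sqrt(783) = [27; (1, 54)] with period length k = 2.
k is even, so the fundamental solution of x^2 - 783y^2 = 1 is (p_{k-1}, q_{k-1}) = (p_1, q_1); compute convergents through index 1.
Convergents (p_i = a_i*p_{i-1} + p_{i-2}, q_i = a_i*q_{i-1} + q_{i-2} with p_{-2}=0, p_{-1}=1, q_{-2}=1, q_{-1}=0):
  i=0: a_0=27, p_0 = 27*1 + 0 = 27, q_0 = 27*0 + 1 = 1.
  i=1: a_1=1, p_1 = 1*27 + 1 = 28, q_1 = 1*1 + 0 = 1.
Check: 28^2 - 783*1^2 = 784 - 783 = 1, so (x, y) = (28, 1) solves the equation, and by the theorem it is the least positive solution.

(x, y) = (28, 1)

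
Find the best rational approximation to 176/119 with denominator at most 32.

Expand x = 176/119 as a continued fraction with the Euclidean algorithm:
  176 = 1*119 + 57, so a_0 = 1.
  119 = 2*57 + 5, so a_1 = 2.
  57 = 11*5 + 2, so a_2 = 11.
  5 = 2*2 + 1, so a_3 = 2.
  2 = 2*1 + 0, so a_4 = 2.
so x = [1; 2, 11, 2, 2].
Convergents (p_i = a_i*p_{i-1} + p_{i-2}, q_i = a_i*q_{i-1} + q_{i-2} with p_{-2}=0, p_{-1}=1, q_{-2}=1, q_{-1}=0), until the denominator exceeds 32:
  i=0: a_0=1, p_0 = 1*1 + 0 = 1, q_0 = 1*0 + 1 = 1.
  i=1: a_1=2, p_1 = 2*1 + 1 = 3, q_1 = 2*1 + 0 = 2.
  i=2: a_2=11, p_2 = 11*3 + 1 = 34, q_2 = 11*2 + 1 = 23.
  i=3: a_3=2, p_3 = 2*34 + 3 = 71, q_3 = 2*23 + 2 = 48.
q_3 = 48 > 32, so the last convergent with denominator <= 32 is p_2/q_2 = 34/23.
The closest fraction with denominator <= 32 is either p_2/q_2 or the intermediate fraction (k*p_2 + p_1)/(k*q_2 + q_1) with the largest k >= 1 whose denominator stays <= 32; these approach x as k grows, and every other convergent or intermediate fraction in range is farther away.
Largest k: floor((32 - q_1)/q_2) = floor((32 - 2)/23) = 1.
That gives (1*34 + 3)/(1*23 + 2) = 37/25.
Compare the errors: |x - 34/23| = |176*23 - 34*119|/(119*23) = 2/2737, and |x - 37/25| = |176*25 - 37*119|/(119*25) = 3/2975.
Cross-multiplying, 2*2975 = 5950 < 8211 = 3*2737, so 2/2737 is smaller: the convergent 34/23 is closer to x than 37/25.

34/23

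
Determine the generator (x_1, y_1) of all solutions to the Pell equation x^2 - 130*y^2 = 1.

First expand sqrt(130) as a continued fraction. With x_i = (sqrt(130) + m_i)/d_i and (m_0, d_0) = (0, 1): a_0 = floor(sqrt(130)) = 11, since 11^2 = 121 <= 130 < 144 = 12^2.
Iterate m_{i+1} = d_i*a_i - m_i, d_{i+1} = (130 - m_{i+1}^2)/d_i, a_{i+1} = floor((a_0 + m_{i+1})/d_{i+1}):
  m_1 = 1*11 - 0 = 11, d_1 = (130 - 11^2)/1 = 9/1 = 9, a_1 = floor((11 + 11)/9) = 2.
  m_2 = 9*2 - 11 = 7, d_2 = (130 - 7^2)/9 = 81/9 = 9, a_2 = floor((11 + 7)/9) = 2.
  m_3 = 9*2 - 7 = 11, d_3 = (130 - 11^2)/9 = 9/9 = 1, a_3 = floor((11 + 11)/1) = 22.
  m_4 = 1*22 - 11 = 11, d_4 = (130 - 11^2)/1 = 9/1 = 9: (m_4, d_4) = (m_1, d_1) = (11, 9), so from here the quotients repeat a_1, ..., a_3; the period length is 3.
So sqrt(130) = [11; (2, 2, 22)] with period length k = 3.
k is odd, so (p_{k-1}, q_{k-1}) only solves x^2 - 130y^2 = -1 and the fundamental solution of x^2 - 130y^2 = 1 is (p_{2k-1}, q_{2k-1}) = (p_5, q_5); compute convergents through index 5, running through the period twice.
Convergents (p_i = a_i*p_{i-1} + p_{i-2}, q_i = a_i*q_{i-1} + q_{i-2} with p_{-2}=0, p_{-1}=1, q_{-2}=1, q_{-1}=0):
  i=0: a_0=11, p_0 = 11*1 + 0 = 11, q_0 = 11*0 + 1 = 1.
  i=1: a_1=2, p_1 = 2*11 + 1 = 23, q_1 = 2*1 + 0 = 2.
  i=2: a_2=2, p_2 = 2*23 + 11 = 57, q_2 = 2*2 + 1 = 5.
  i=3: a_3=22, p_3 = 22*57 + 23 = 1277, q_3 = 22*5 + 2 = 112.
  i=4: a_4=2, p_4 = 2*1277 + 57 = 2611, q_4 = 2*112 + 5 = 229.
  i=5: a_5=2, p_5 = 2*2611 + 1277 = 6499, q_5 = 2*229 + 112 = 570.
Indeed p_2^2 - 130*q_2^2 = 3249 - 3250 = -1, not +1.
Check: 6499^2 - 130*570^2 = 42237001 - 42237000 = 1, so (x, y) = (6499, 570) solves the equation, and by the theorem it is the least positive solution.

(x, y) = (6499, 570)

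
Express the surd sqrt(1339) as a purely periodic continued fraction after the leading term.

Write x_i = (sqrt(1339) + m_i)/d_i with (m_0, d_0) = (0, 1). a_0 = floor(sqrt(1339)) = 36, since 36^2 = 1296 <= 1339 < 1369 = 37^2.
Iterate m_{i+1} = d_i*a_i - m_i, d_{i+1} = (1339 - m_{i+1}^2)/d_i, a_{i+1} = floor((a_0 + m_{i+1})/d_{i+1}):
  m_1 = 1*36 - 0 = 36, d_1 = (1339 - 36^2)/1 = 43/1 = 43, a_1 = floor((36 + 36)/43) = 1.
  m_2 = 43*1 - 36 = 7, d_2 = (1339 - 7^2)/43 = 1290/43 = 30, a_2 = floor((36 + 7)/30) = 1.
  m_3 = 30*1 - 7 = 23, d_3 = (1339 - 23^2)/30 = 810/30 = 27, a_3 = floor((36 + 23)/27) = 2.
  m_4 = 27*2 - 23 = 31, d_4 = (1339 - 31^2)/27 = 378/27 = 14, a_4 = floor((36 + 31)/14) = 4.
  m_5 = 14*4 - 31 = 25, d_5 = (1339 - 25^2)/14 = 714/14 = 51, a_5 = floor((36 + 25)/51) = 1.
  m_6 = 51*1 - 25 = 26, d_6 = (1339 - 26^2)/51 = 663/51 = 13, a_6 = floor((36 + 26)/13) = 4.
  m_7 = 13*4 - 26 = 26, d_7 = (1339 - 26^2)/13 = 663/13 = 51, a_7 = floor((36 + 26)/51) = 1.
  m_8 = 51*1 - 26 = 25, d_8 = (1339 - 25^2)/51 = 714/51 = 14, a_8 = floor((36 + 25)/14) = 4.
  m_9 = 14*4 - 25 = 31, d_9 = (1339 - 31^2)/14 = 378/14 = 27, a_9 = floor((36 + 31)/27) = 2.
  m_10 = 27*2 - 31 = 23, d_10 = (1339 - 23^2)/27 = 810/27 = 30, a_10 = floor((36 + 23)/30) = 1.
  m_11 = 30*1 - 23 = 7, d_11 = (1339 - 7^2)/30 = 1290/30 = 43, a_11 = floor((36 + 7)/43) = 1.
  m_12 = 43*1 - 7 = 36, d_12 = (1339 - 36^2)/43 = 43/43 = 1, a_12 = floor((36 + 36)/1) = 72.
  m_13 = 1*72 - 36 = 36, d_13 = (1339 - 36^2)/1 = 43/1 = 43: (m_13, d_13) = (m_1, d_1) = (36, 43), so from here the quotients repeat a_1, ..., a_12; the period length is 12.
Hence the expansion of sqrt(1339) is a_0 = 36 followed by the repeating block 1, 1, 2, 4, 1, 4, 1, 4, 2, 1, 1, 72 (period 12).

[36; (1, 1, 2, 4, 1, 4, 1, 4, 2, 1, 1, 72)]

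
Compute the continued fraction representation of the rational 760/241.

[3; 6, 1, 1, 18]

Run the Euclidean algorithm on 760 and 241; the successive quotients are the partial quotients a_0, a_1, ... (each step inverts the fractional part left over by the previous one):
  760 = 3*241 + 37, so a_0 = 3.
  241 = 6*37 + 19, so a_1 = 6.
  37 = 1*19 + 18, so a_2 = 1.
  19 = 1*18 + 1, so a_3 = 1.
  18 = 18*1 + 0, so a_4 = 18.
The remainder reaches 0 after 5 divisions, so the expansion has 5 partial quotients, read off in order.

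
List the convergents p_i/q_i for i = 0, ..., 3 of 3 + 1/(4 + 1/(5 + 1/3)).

Using the convergent recurrence p_i = a_i*p_{i-1} + p_{i-2}, q_i = a_i*q_{i-1} + q_{i-2} with p_{-2}=0, p_{-1}=1, q_{-2}=1, q_{-1}=0:
  i=0: a_0=3, p_0 = 3*1 + 0 = 3, q_0 = 3*0 + 1 = 1.
  i=1: a_1=4, p_1 = 4*3 + 1 = 13, q_1 = 4*1 + 0 = 4.
  i=2: a_2=5, p_2 = 5*13 + 3 = 68, q_2 = 5*4 + 1 = 21.
  i=3: a_3=3, p_3 = 3*68 + 13 = 217, q_3 = 3*21 + 4 = 67.

3/1, 13/4, 68/21, 217/67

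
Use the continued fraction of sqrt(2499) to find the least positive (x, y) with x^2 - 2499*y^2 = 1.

First expand sqrt(2499) as a continued fraction. With x_i = (sqrt(2499) + m_i)/d_i and (m_0, d_0) = (0, 1): a_0 = floor(sqrt(2499)) = 49, since 49^2 = 2401 <= 2499 < 2500 = 50^2.
Iterate m_{i+1} = d_i*a_i - m_i, d_{i+1} = (2499 - m_{i+1}^2)/d_i, a_{i+1} = floor((a_0 + m_{i+1})/d_{i+1}):
  m_1 = 1*49 - 0 = 49, d_1 = (2499 - 49^2)/1 = 98/1 = 98, a_1 = floor((49 + 49)/98) = 1.
  m_2 = 98*1 - 49 = 49, d_2 = (2499 - 49^2)/98 = 98/98 = 1, a_2 = floor((49 + 49)/1) = 98.
  m_3 = 1*98 - 49 = 49, d_3 = (2499 - 49^2)/1 = 98/1 = 98: (m_3, d_3) = (m_1, d_1) = (49, 98), so from here the quotients repeat a_1, a_2; the period length is 2.
So sqrt(2499) = [49; (1, 98)] with period length k = 2.
k is even, so the fundamental solution of x^2 - 2499y^2 = 1 is (p_{k-1}, q_{k-1}) = (p_1, q_1); compute convergents through index 1.
Convergents (p_i = a_i*p_{i-1} + p_{i-2}, q_i = a_i*q_{i-1} + q_{i-2} with p_{-2}=0, p_{-1}=1, q_{-2}=1, q_{-1}=0):
  i=0: a_0=49, p_0 = 49*1 + 0 = 49, q_0 = 49*0 + 1 = 1.
  i=1: a_1=1, p_1 = 1*49 + 1 = 50, q_1 = 1*1 + 0 = 1.
Check: 50^2 - 2499*1^2 = 2500 - 2499 = 1, so (x, y) = (50, 1) solves the equation, and by the theorem it is the least positive solution.

(x, y) = (50, 1)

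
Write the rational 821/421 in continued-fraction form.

Run the Euclidean algorithm on 821 and 421; the successive quotients are the partial quotients a_0, a_1, ... (each step inverts the fractional part left over by the previous one):
  821 = 1*421 + 400, so a_0 = 1.
  421 = 1*400 + 21, so a_1 = 1.
  400 = 19*21 + 1, so a_2 = 19.
  21 = 21*1 + 0, so a_3 = 21.
The remainder reaches 0 after 4 divisions, so the expansion has 4 partial quotients, read off in order.

[1; 1, 19, 21]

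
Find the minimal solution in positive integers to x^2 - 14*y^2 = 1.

(x, y) = (15, 4)

First expand sqrt(14) as a continued fraction. With x_i = (sqrt(14) + m_i)/d_i and (m_0, d_0) = (0, 1): a_0 = floor(sqrt(14)) = 3, since 3^2 = 9 <= 14 < 16 = 4^2.
Iterate m_{i+1} = d_i*a_i - m_i, d_{i+1} = (14 - m_{i+1}^2)/d_i, a_{i+1} = floor((a_0 + m_{i+1})/d_{i+1}):
  m_1 = 1*3 - 0 = 3, d_1 = (14 - 3^2)/1 = 5/1 = 5, a_1 = floor((3 + 3)/5) = 1.
  m_2 = 5*1 - 3 = 2, d_2 = (14 - 2^2)/5 = 10/5 = 2, a_2 = floor((3 + 2)/2) = 2.
  m_3 = 2*2 - 2 = 2, d_3 = (14 - 2^2)/2 = 10/2 = 5, a_3 = floor((3 + 2)/5) = 1.
  m_4 = 5*1 - 2 = 3, d_4 = (14 - 3^2)/5 = 5/5 = 1, a_4 = floor((3 + 3)/1) = 6.
  m_5 = 1*6 - 3 = 3, d_5 = (14 - 3^2)/1 = 5/1 = 5: (m_5, d_5) = (m_1, d_1) = (3, 5), so from here the quotients repeat a_1, ..., a_4; the period length is 4.
So sqrt(14) = [3; (1, 2, 1, 6)] with period length k = 4.
k is even, so the fundamental solution of x^2 - 14y^2 = 1 is (p_{k-1}, q_{k-1}) = (p_3, q_3); compute convergents through index 3.
Convergents (p_i = a_i*p_{i-1} + p_{i-2}, q_i = a_i*q_{i-1} + q_{i-2} with p_{-2}=0, p_{-1}=1, q_{-2}=1, q_{-1}=0):
  i=0: a_0=3, p_0 = 3*1 + 0 = 3, q_0 = 3*0 + 1 = 1.
  i=1: a_1=1, p_1 = 1*3 + 1 = 4, q_1 = 1*1 + 0 = 1.
  i=2: a_2=2, p_2 = 2*4 + 3 = 11, q_2 = 2*1 + 1 = 3.
  i=3: a_3=1, p_3 = 1*11 + 4 = 15, q_3 = 1*3 + 1 = 4.
Check: 15^2 - 14*4^2 = 225 - 224 = 1, so (x, y) = (15, 4) solves the equation, and by the theorem it is the least positive solution.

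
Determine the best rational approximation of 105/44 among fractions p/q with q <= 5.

12/5

Expand x = 105/44 as a continued fraction with the Euclidean algorithm:
  105 = 2*44 + 17, so a_0 = 2.
  44 = 2*17 + 10, so a_1 = 2.
  17 = 1*10 + 7, so a_2 = 1.
  10 = 1*7 + 3, so a_3 = 1.
  7 = 2*3 + 1, so a_4 = 2.
  3 = 3*1 + 0, so a_5 = 3.
so x = [2; 2, 1, 1, 2, 3].
Convergents (p_i = a_i*p_{i-1} + p_{i-2}, q_i = a_i*q_{i-1} + q_{i-2} with p_{-2}=0, p_{-1}=1, q_{-2}=1, q_{-1}=0), until the denominator exceeds 5:
  i=0: a_0=2, p_0 = 2*1 + 0 = 2, q_0 = 2*0 + 1 = 1.
  i=1: a_1=2, p_1 = 2*2 + 1 = 5, q_1 = 2*1 + 0 = 2.
  i=2: a_2=1, p_2 = 1*5 + 2 = 7, q_2 = 1*2 + 1 = 3.
  i=3: a_3=1, p_3 = 1*7 + 5 = 12, q_3 = 1*3 + 2 = 5.
  i=4: a_4=2, p_4 = 2*12 + 7 = 31, q_4 = 2*5 + 3 = 13.
q_4 = 13 > 5, so the last convergent with denominator <= 5 is p_3/q_3 = 12/5.
The closest fraction with denominator <= 5 is either p_3/q_3 or the intermediate fraction (k*p_3 + p_2)/(k*q_3 + q_2) with the largest k >= 1 whose denominator stays <= 5; these approach x as k grows, and every other convergent or intermediate fraction in range is farther away.
Largest k: floor((5 - q_2)/q_3) = floor((5 - 3)/5) = 0.
Since k = 0, no intermediate fraction beyond p_3/q_3 has denominator <= 5, so the convergent 12/5 is the closest (its error is |105*5 - 12*44|/(44*5) = 3/220).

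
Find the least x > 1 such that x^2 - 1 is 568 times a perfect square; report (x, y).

(x, y) = (143, 6)

First expand sqrt(568) as a continued fraction. With x_i = (sqrt(568) + m_i)/d_i and (m_0, d_0) = (0, 1): a_0 = floor(sqrt(568)) = 23, since 23^2 = 529 <= 568 < 576 = 24^2.
Iterate m_{i+1} = d_i*a_i - m_i, d_{i+1} = (568 - m_{i+1}^2)/d_i, a_{i+1} = floor((a_0 + m_{i+1})/d_{i+1}):
  m_1 = 1*23 - 0 = 23, d_1 = (568 - 23^2)/1 = 39/1 = 39, a_1 = floor((23 + 23)/39) = 1.
  m_2 = 39*1 - 23 = 16, d_2 = (568 - 16^2)/39 = 312/39 = 8, a_2 = floor((23 + 16)/8) = 4.
  m_3 = 8*4 - 16 = 16, d_3 = (568 - 16^2)/8 = 312/8 = 39, a_3 = floor((23 + 16)/39) = 1.
  m_4 = 39*1 - 16 = 23, d_4 = (568 - 23^2)/39 = 39/39 = 1, a_4 = floor((23 + 23)/1) = 46.
  m_5 = 1*46 - 23 = 23, d_5 = (568 - 23^2)/1 = 39/1 = 39: (m_5, d_5) = (m_1, d_1) = (23, 39), so from here the quotients repeat a_1, ..., a_4; the period length is 4.
So sqrt(568) = [23; (1, 4, 1, 46)] with period length k = 4.
k is even, so the fundamental solution of x^2 - 568y^2 = 1 is (p_{k-1}, q_{k-1}) = (p_3, q_3); compute convergents through index 3.
Convergents (p_i = a_i*p_{i-1} + p_{i-2}, q_i = a_i*q_{i-1} + q_{i-2} with p_{-2}=0, p_{-1}=1, q_{-2}=1, q_{-1}=0):
  i=0: a_0=23, p_0 = 23*1 + 0 = 23, q_0 = 23*0 + 1 = 1.
  i=1: a_1=1, p_1 = 1*23 + 1 = 24, q_1 = 1*1 + 0 = 1.
  i=2: a_2=4, p_2 = 4*24 + 23 = 119, q_2 = 4*1 + 1 = 5.
  i=3: a_3=1, p_3 = 1*119 + 24 = 143, q_3 = 1*5 + 1 = 6.
Check: 143^2 - 568*6^2 = 20449 - 20448 = 1, so (x, y) = (143, 6) solves the equation, and by the theorem it is the least positive solution.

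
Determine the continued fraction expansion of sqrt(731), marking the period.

Write x_i = (sqrt(731) + m_i)/d_i with (m_0, d_0) = (0, 1). a_0 = floor(sqrt(731)) = 27, since 27^2 = 729 <= 731 < 784 = 28^2.
Iterate m_{i+1} = d_i*a_i - m_i, d_{i+1} = (731 - m_{i+1}^2)/d_i, a_{i+1} = floor((a_0 + m_{i+1})/d_{i+1}):
  m_1 = 1*27 - 0 = 27, d_1 = (731 - 27^2)/1 = 2/1 = 2, a_1 = floor((27 + 27)/2) = 27.
  m_2 = 2*27 - 27 = 27, d_2 = (731 - 27^2)/2 = 2/2 = 1, a_2 = floor((27 + 27)/1) = 54.
  m_3 = 1*54 - 27 = 27, d_3 = (731 - 27^2)/1 = 2/1 = 2: (m_3, d_3) = (m_1, d_1) = (27, 2), so from here the quotients repeat a_1, a_2; the period length is 2.
Hence the expansion of sqrt(731) is a_0 = 27 followed by the repeating block 27, 54 (period 2).

[27; (27, 54)]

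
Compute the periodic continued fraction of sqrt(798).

[28; (4, 56)]

Write x_i = (sqrt(798) + m_i)/d_i with (m_0, d_0) = (0, 1). a_0 = floor(sqrt(798)) = 28, since 28^2 = 784 <= 798 < 841 = 29^2.
Iterate m_{i+1} = d_i*a_i - m_i, d_{i+1} = (798 - m_{i+1}^2)/d_i, a_{i+1} = floor((a_0 + m_{i+1})/d_{i+1}):
  m_1 = 1*28 - 0 = 28, d_1 = (798 - 28^2)/1 = 14/1 = 14, a_1 = floor((28 + 28)/14) = 4.
  m_2 = 14*4 - 28 = 28, d_2 = (798 - 28^2)/14 = 14/14 = 1, a_2 = floor((28 + 28)/1) = 56.
  m_3 = 1*56 - 28 = 28, d_3 = (798 - 28^2)/1 = 14/1 = 14: (m_3, d_3) = (m_1, d_1) = (28, 14), so from here the quotients repeat a_1, a_2; the period length is 2.
Hence the expansion of sqrt(798) is a_0 = 28 followed by the repeating block 4, 56 (period 2).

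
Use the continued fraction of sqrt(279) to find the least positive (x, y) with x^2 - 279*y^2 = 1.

(x, y) = (1520, 91)

First expand sqrt(279) as a continued fraction. With x_i = (sqrt(279) + m_i)/d_i and (m_0, d_0) = (0, 1): a_0 = floor(sqrt(279)) = 16, since 16^2 = 256 <= 279 < 289 = 17^2.
Iterate m_{i+1} = d_i*a_i - m_i, d_{i+1} = (279 - m_{i+1}^2)/d_i, a_{i+1} = floor((a_0 + m_{i+1})/d_{i+1}):
  m_1 = 1*16 - 0 = 16, d_1 = (279 - 16^2)/1 = 23/1 = 23, a_1 = floor((16 + 16)/23) = 1.
  m_2 = 23*1 - 16 = 7, d_2 = (279 - 7^2)/23 = 230/23 = 10, a_2 = floor((16 + 7)/10) = 2.
  m_3 = 10*2 - 7 = 13, d_3 = (279 - 13^2)/10 = 110/10 = 11, a_3 = floor((16 + 13)/11) = 2.
  m_4 = 11*2 - 13 = 9, d_4 = (279 - 9^2)/11 = 198/11 = 18, a_4 = floor((16 + 9)/18) = 1.
  m_5 = 18*1 - 9 = 9, d_5 = (279 - 9^2)/18 = 198/18 = 11, a_5 = floor((16 + 9)/11) = 2.
  m_6 = 11*2 - 9 = 13, d_6 = (279 - 13^2)/11 = 110/11 = 10, a_6 = floor((16 + 13)/10) = 2.
  m_7 = 10*2 - 13 = 7, d_7 = (279 - 7^2)/10 = 230/10 = 23, a_7 = floor((16 + 7)/23) = 1.
  m_8 = 23*1 - 7 = 16, d_8 = (279 - 16^2)/23 = 23/23 = 1, a_8 = floor((16 + 16)/1) = 32.
  m_9 = 1*32 - 16 = 16, d_9 = (279 - 16^2)/1 = 23/1 = 23: (m_9, d_9) = (m_1, d_1) = (16, 23), so from here the quotients repeat a_1, ..., a_8; the period length is 8.
So sqrt(279) = [16; (1, 2, 2, 1, 2, 2, 1, 32)] with period length k = 8.
k is even, so the fundamental solution of x^2 - 279y^2 = 1 is (p_{k-1}, q_{k-1}) = (p_7, q_7); compute convergents through index 7.
Convergents (p_i = a_i*p_{i-1} + p_{i-2}, q_i = a_i*q_{i-1} + q_{i-2} with p_{-2}=0, p_{-1}=1, q_{-2}=1, q_{-1}=0):
  i=0: a_0=16, p_0 = 16*1 + 0 = 16, q_0 = 16*0 + 1 = 1.
  i=1: a_1=1, p_1 = 1*16 + 1 = 17, q_1 = 1*1 + 0 = 1.
  i=2: a_2=2, p_2 = 2*17 + 16 = 50, q_2 = 2*1 + 1 = 3.
  i=3: a_3=2, p_3 = 2*50 + 17 = 117, q_3 = 2*3 + 1 = 7.
  i=4: a_4=1, p_4 = 1*117 + 50 = 167, q_4 = 1*7 + 3 = 10.
  i=5: a_5=2, p_5 = 2*167 + 117 = 451, q_5 = 2*10 + 7 = 27.
  i=6: a_6=2, p_6 = 2*451 + 167 = 1069, q_6 = 2*27 + 10 = 64.
  i=7: a_7=1, p_7 = 1*1069 + 451 = 1520, q_7 = 1*64 + 27 = 91.
Check: 1520^2 - 279*91^2 = 2310400 - 2310399 = 1, so (x, y) = (1520, 91) solves the equation, and by the theorem it is the least positive solution.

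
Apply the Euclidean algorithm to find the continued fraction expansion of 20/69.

[0; 3, 2, 4, 2]

Run the Euclidean algorithm on 20 and 69; the successive quotients are the partial quotients a_0, a_1, ... (each step inverts the fractional part left over by the previous one):
  20 = 0*69 + 20, so a_0 = 0.
  69 = 3*20 + 9, so a_1 = 3.
  20 = 2*9 + 2, so a_2 = 2.
  9 = 4*2 + 1, so a_3 = 4.
  2 = 2*1 + 0, so a_4 = 2.
The remainder reaches 0 after 5 divisions, so the expansion has 5 partial quotients, read off in order.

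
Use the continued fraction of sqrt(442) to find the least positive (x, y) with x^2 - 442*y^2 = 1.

(x, y) = (883, 42)

First expand sqrt(442) as a continued fraction. With x_i = (sqrt(442) + m_i)/d_i and (m_0, d_0) = (0, 1): a_0 = floor(sqrt(442)) = 21, since 21^2 = 441 <= 442 < 484 = 22^2.
Iterate m_{i+1} = d_i*a_i - m_i, d_{i+1} = (442 - m_{i+1}^2)/d_i, a_{i+1} = floor((a_0 + m_{i+1})/d_{i+1}):
  m_1 = 1*21 - 0 = 21, d_1 = (442 - 21^2)/1 = 1/1 = 1, a_1 = floor((21 + 21)/1) = 42.
  m_2 = 1*42 - 21 = 21, d_2 = (442 - 21^2)/1 = 1/1 = 1: (m_2, d_2) = (m_1, d_1) = (21, 1), so from here the quotient a_1 repeats; the period length is 1.
So sqrt(442) = [21; (42)] with period length k = 1.
k is odd, so (p_{k-1}, q_{k-1}) only solves x^2 - 442y^2 = -1 and the fundamental solution of x^2 - 442y^2 = 1 is (p_{2k-1}, q_{2k-1}) = (p_1, q_1); compute convergents through index 1, running through the period twice.
Convergents (p_i = a_i*p_{i-1} + p_{i-2}, q_i = a_i*q_{i-1} + q_{i-2} with p_{-2}=0, p_{-1}=1, q_{-2}=1, q_{-1}=0):
  i=0: a_0=21, p_0 = 21*1 + 0 = 21, q_0 = 21*0 + 1 = 1.
  i=1: a_1=42, p_1 = 42*21 + 1 = 883, q_1 = 42*1 + 0 = 42.
Indeed p_0^2 - 442*q_0^2 = 441 - 442 = -1, not +1.
Check: 883^2 - 442*42^2 = 779689 - 779688 = 1, so (x, y) = (883, 42) solves the equation, and by the theorem it is the least positive solution.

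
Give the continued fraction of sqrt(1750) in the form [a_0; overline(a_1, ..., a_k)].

Write x_i = (sqrt(1750) + m_i)/d_i with (m_0, d_0) = (0, 1). a_0 = floor(sqrt(1750)) = 41, since 41^2 = 1681 <= 1750 < 1764 = 42^2.
Iterate m_{i+1} = d_i*a_i - m_i, d_{i+1} = (1750 - m_{i+1}^2)/d_i, a_{i+1} = floor((a_0 + m_{i+1})/d_{i+1}):
  m_1 = 1*41 - 0 = 41, d_1 = (1750 - 41^2)/1 = 69/1 = 69, a_1 = floor((41 + 41)/69) = 1.
  m_2 = 69*1 - 41 = 28, d_2 = (1750 - 28^2)/69 = 966/69 = 14, a_2 = floor((41 + 28)/14) = 4.
  m_3 = 14*4 - 28 = 28, d_3 = (1750 - 28^2)/14 = 966/14 = 69, a_3 = floor((41 + 28)/69) = 1.
  m_4 = 69*1 - 28 = 41, d_4 = (1750 - 41^2)/69 = 69/69 = 1, a_4 = floor((41 + 41)/1) = 82.
  m_5 = 1*82 - 41 = 41, d_5 = (1750 - 41^2)/1 = 69/1 = 69: (m_5, d_5) = (m_1, d_1) = (41, 69), so from here the quotients repeat a_1, ..., a_4; the period length is 4.
Hence the expansion of sqrt(1750) is a_0 = 41 followed by the repeating block 1, 4, 1, 82 (period 4).

[41; overline(1, 4, 1, 82)]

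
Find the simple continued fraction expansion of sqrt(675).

Write x_i = (sqrt(675) + m_i)/d_i with (m_0, d_0) = (0, 1). a_0 = floor(sqrt(675)) = 25, since 25^2 = 625 <= 675 < 676 = 26^2.
Iterate m_{i+1} = d_i*a_i - m_i, d_{i+1} = (675 - m_{i+1}^2)/d_i, a_{i+1} = floor((a_0 + m_{i+1})/d_{i+1}):
  m_1 = 1*25 - 0 = 25, d_1 = (675 - 25^2)/1 = 50/1 = 50, a_1 = floor((25 + 25)/50) = 1.
  m_2 = 50*1 - 25 = 25, d_2 = (675 - 25^2)/50 = 50/50 = 1, a_2 = floor((25 + 25)/1) = 50.
  m_3 = 1*50 - 25 = 25, d_3 = (675 - 25^2)/1 = 50/1 = 50: (m_3, d_3) = (m_1, d_1) = (25, 50), so from here the quotients repeat a_1, a_2; the period length is 2.
Hence the expansion of sqrt(675) is a_0 = 25 followed by the repeating block 1, 50 (period 2).

[25; (1, 50)]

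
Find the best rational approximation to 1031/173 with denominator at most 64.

Expand x = 1031/173 as a continued fraction with the Euclidean algorithm:
  1031 = 5*173 + 166, so a_0 = 5.
  173 = 1*166 + 7, so a_1 = 1.
  166 = 23*7 + 5, so a_2 = 23.
  7 = 1*5 + 2, so a_3 = 1.
  5 = 2*2 + 1, so a_4 = 2.
  2 = 2*1 + 0, so a_5 = 2.
so x = [5; 1, 23, 1, 2, 2].
Convergents (p_i = a_i*p_{i-1} + p_{i-2}, q_i = a_i*q_{i-1} + q_{i-2} with p_{-2}=0, p_{-1}=1, q_{-2}=1, q_{-1}=0), until the denominator exceeds 64:
  i=0: a_0=5, p_0 = 5*1 + 0 = 5, q_0 = 5*0 + 1 = 1.
  i=1: a_1=1, p_1 = 1*5 + 1 = 6, q_1 = 1*1 + 0 = 1.
  i=2: a_2=23, p_2 = 23*6 + 5 = 143, q_2 = 23*1 + 1 = 24.
  i=3: a_3=1, p_3 = 1*143 + 6 = 149, q_3 = 1*24 + 1 = 25.
  i=4: a_4=2, p_4 = 2*149 + 143 = 441, q_4 = 2*25 + 24 = 74.
q_4 = 74 > 64, so the last convergent with denominator <= 64 is p_3/q_3 = 149/25.
The closest fraction with denominator <= 64 is either p_3/q_3 or the intermediate fraction (k*p_3 + p_2)/(k*q_3 + q_2) with the largest k >= 1 whose denominator stays <= 64; these approach x as k grows, and every other convergent or intermediate fraction in range is farther away.
Largest k: floor((64 - q_2)/q_3) = floor((64 - 24)/25) = 1.
That gives (1*149 + 143)/(1*25 + 24) = 292/49.
Compare the errors: |x - 149/25| = |1031*25 - 149*173|/(173*25) = 2/4325, and |x - 292/49| = |1031*49 - 292*173|/(173*49) = 3/8477.
Cross-multiplying, 3*4325 = 12975 < 16954 = 2*8477, so 3/8477 is smaller: the intermediate fraction 292/49 is closer to x than 149/25.

292/49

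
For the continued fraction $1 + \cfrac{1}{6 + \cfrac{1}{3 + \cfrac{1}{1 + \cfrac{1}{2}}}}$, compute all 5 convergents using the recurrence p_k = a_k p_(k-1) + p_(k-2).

Using the convergent recurrence p_i = a_i*p_{i-1} + p_{i-2}, q_i = a_i*q_{i-1} + q_{i-2} with p_{-2}=0, p_{-1}=1, q_{-2}=1, q_{-1}=0:
  i=0: a_0=1, p_0 = 1*1 + 0 = 1, q_0 = 1*0 + 1 = 1.
  i=1: a_1=6, p_1 = 6*1 + 1 = 7, q_1 = 6*1 + 0 = 6.
  i=2: a_2=3, p_2 = 3*7 + 1 = 22, q_2 = 3*6 + 1 = 19.
  i=3: a_3=1, p_3 = 1*22 + 7 = 29, q_3 = 1*19 + 6 = 25.
  i=4: a_4=2, p_4 = 2*29 + 22 = 80, q_4 = 2*25 + 19 = 69.

1/1, 7/6, 22/19, 29/25, 80/69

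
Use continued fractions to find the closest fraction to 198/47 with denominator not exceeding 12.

38/9

Expand x = 198/47 as a continued fraction with the Euclidean algorithm:
  198 = 4*47 + 10, so a_0 = 4.
  47 = 4*10 + 7, so a_1 = 4.
  10 = 1*7 + 3, so a_2 = 1.
  7 = 2*3 + 1, so a_3 = 2.
  3 = 3*1 + 0, so a_4 = 3.
so x = [4; 4, 1, 2, 3].
Convergents (p_i = a_i*p_{i-1} + p_{i-2}, q_i = a_i*q_{i-1} + q_{i-2} with p_{-2}=0, p_{-1}=1, q_{-2}=1, q_{-1}=0), until the denominator exceeds 12:
  i=0: a_0=4, p_0 = 4*1 + 0 = 4, q_0 = 4*0 + 1 = 1.
  i=1: a_1=4, p_1 = 4*4 + 1 = 17, q_1 = 4*1 + 0 = 4.
  i=2: a_2=1, p_2 = 1*17 + 4 = 21, q_2 = 1*4 + 1 = 5.
  i=3: a_3=2, p_3 = 2*21 + 17 = 59, q_3 = 2*5 + 4 = 14.
q_3 = 14 > 12, so the last convergent with denominator <= 12 is p_2/q_2 = 21/5.
The closest fraction with denominator <= 12 is either p_2/q_2 or the intermediate fraction (k*p_2 + p_1)/(k*q_2 + q_1) with the largest k >= 1 whose denominator stays <= 12; these approach x as k grows, and every other convergent or intermediate fraction in range is farther away.
Largest k: floor((12 - q_1)/q_2) = floor((12 - 4)/5) = 1.
That gives (1*21 + 17)/(1*5 + 4) = 38/9.
Compare the errors: |x - 21/5| = |198*5 - 21*47|/(47*5) = 3/235, and |x - 38/9| = |198*9 - 38*47|/(47*9) = 4/423.
Cross-multiplying, 4*235 = 940 < 1269 = 3*423, so 4/423 is smaller: the intermediate fraction 38/9 is closer to x than 21/5.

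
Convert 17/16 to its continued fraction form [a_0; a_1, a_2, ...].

[1; 16]

Run the Euclidean algorithm on 17 and 16; the successive quotients are the partial quotients a_0, a_1, ... (each step inverts the fractional part left over by the previous one):
  17 = 1*16 + 1, so a_0 = 1.
  16 = 16*1 + 0, so a_1 = 16.
The remainder reaches 0 after 2 divisions, so the expansion has 2 partial quotients, read off in order.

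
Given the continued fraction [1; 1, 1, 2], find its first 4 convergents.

1/1, 2/1, 3/2, 8/5

Using the convergent recurrence p_i = a_i*p_{i-1} + p_{i-2}, q_i = a_i*q_{i-1} + q_{i-2} with p_{-2}=0, p_{-1}=1, q_{-2}=1, q_{-1}=0:
  i=0: a_0=1, p_0 = 1*1 + 0 = 1, q_0 = 1*0 + 1 = 1.
  i=1: a_1=1, p_1 = 1*1 + 1 = 2, q_1 = 1*1 + 0 = 1.
  i=2: a_2=1, p_2 = 1*2 + 1 = 3, q_2 = 1*1 + 1 = 2.
  i=3: a_3=2, p_3 = 2*3 + 2 = 8, q_3 = 2*2 + 1 = 5.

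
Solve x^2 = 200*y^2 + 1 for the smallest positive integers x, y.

First expand sqrt(200) as a continued fraction. With x_i = (sqrt(200) + m_i)/d_i and (m_0, d_0) = (0, 1): a_0 = floor(sqrt(200)) = 14, since 14^2 = 196 <= 200 < 225 = 15^2.
Iterate m_{i+1} = d_i*a_i - m_i, d_{i+1} = (200 - m_{i+1}^2)/d_i, a_{i+1} = floor((a_0 + m_{i+1})/d_{i+1}):
  m_1 = 1*14 - 0 = 14, d_1 = (200 - 14^2)/1 = 4/1 = 4, a_1 = floor((14 + 14)/4) = 7.
  m_2 = 4*7 - 14 = 14, d_2 = (200 - 14^2)/4 = 4/4 = 1, a_2 = floor((14 + 14)/1) = 28.
  m_3 = 1*28 - 14 = 14, d_3 = (200 - 14^2)/1 = 4/1 = 4: (m_3, d_3) = (m_1, d_1) = (14, 4), so from here the quotients repeat a_1, a_2; the period length is 2.
So sqrt(200) = [14; (7, 28)] with period length k = 2.
k is even, so the fundamental solution of x^2 - 200y^2 = 1 is (p_{k-1}, q_{k-1}) = (p_1, q_1); compute convergents through index 1.
Convergents (p_i = a_i*p_{i-1} + p_{i-2}, q_i = a_i*q_{i-1} + q_{i-2} with p_{-2}=0, p_{-1}=1, q_{-2}=1, q_{-1}=0):
  i=0: a_0=14, p_0 = 14*1 + 0 = 14, q_0 = 14*0 + 1 = 1.
  i=1: a_1=7, p_1 = 7*14 + 1 = 99, q_1 = 7*1 + 0 = 7.
Check: 99^2 - 200*7^2 = 9801 - 9800 = 1, so (x, y) = (99, 7) solves the equation, and by the theorem it is the least positive solution.

(x, y) = (99, 7)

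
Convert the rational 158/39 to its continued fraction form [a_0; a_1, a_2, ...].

Run the Euclidean algorithm on 158 and 39; the successive quotients are the partial quotients a_0, a_1, ... (each step inverts the fractional part left over by the previous one):
  158 = 4*39 + 2, so a_0 = 4.
  39 = 19*2 + 1, so a_1 = 19.
  2 = 2*1 + 0, so a_2 = 2.
The remainder reaches 0 after 3 divisions, so the expansion has 3 partial quotients, read off in order.

[4; 19, 2]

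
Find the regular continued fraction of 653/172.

[3; 1, 3, 1, 10, 1, 2]

Run the Euclidean algorithm on 653 and 172; the successive quotients are the partial quotients a_0, a_1, ... (each step inverts the fractional part left over by the previous one):
  653 = 3*172 + 137, so a_0 = 3.
  172 = 1*137 + 35, so a_1 = 1.
  137 = 3*35 + 32, so a_2 = 3.
  35 = 1*32 + 3, so a_3 = 1.
  32 = 10*3 + 2, so a_4 = 10.
  3 = 1*2 + 1, so a_5 = 1.
  2 = 2*1 + 0, so a_6 = 2.
The remainder reaches 0 after 7 divisions, so the expansion has 7 partial quotients, read off in order.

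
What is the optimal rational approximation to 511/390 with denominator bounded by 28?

21/16

Expand x = 511/390 as a continued fraction with the Euclidean algorithm:
  511 = 1*390 + 121, so a_0 = 1.
  390 = 3*121 + 27, so a_1 = 3.
  121 = 4*27 + 13, so a_2 = 4.
  27 = 2*13 + 1, so a_3 = 2.
  13 = 13*1 + 0, so a_4 = 13.
so x = [1; 3, 4, 2, 13].
Convergents (p_i = a_i*p_{i-1} + p_{i-2}, q_i = a_i*q_{i-1} + q_{i-2} with p_{-2}=0, p_{-1}=1, q_{-2}=1, q_{-1}=0), until the denominator exceeds 28:
  i=0: a_0=1, p_0 = 1*1 + 0 = 1, q_0 = 1*0 + 1 = 1.
  i=1: a_1=3, p_1 = 3*1 + 1 = 4, q_1 = 3*1 + 0 = 3.
  i=2: a_2=4, p_2 = 4*4 + 1 = 17, q_2 = 4*3 + 1 = 13.
  i=3: a_3=2, p_3 = 2*17 + 4 = 38, q_3 = 2*13 + 3 = 29.
q_3 = 29 > 28, so the last convergent with denominator <= 28 is p_2/q_2 = 17/13.
The closest fraction with denominator <= 28 is either p_2/q_2 or the intermediate fraction (k*p_2 + p_1)/(k*q_2 + q_1) with the largest k >= 1 whose denominator stays <= 28; these approach x as k grows, and every other convergent or intermediate fraction in range is farther away.
Largest k: floor((28 - q_1)/q_2) = floor((28 - 3)/13) = 1.
That gives (1*17 + 4)/(1*13 + 3) = 21/16.
Compare the errors: |x - 17/13| = |511*13 - 17*390|/(390*13) = 13/5070, and |x - 21/16| = |511*16 - 21*390|/(390*16) = 14/6240.
Cross-multiplying, 14*5070 = 70980 < 81120 = 13*6240, so 14/6240 is smaller: the intermediate fraction 21/16 is closer to x than 17/13.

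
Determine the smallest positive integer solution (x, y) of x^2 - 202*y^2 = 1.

(x, y) = (19731763, 1388322)

First expand sqrt(202) as a continued fraction. With x_i = (sqrt(202) + m_i)/d_i and (m_0, d_0) = (0, 1): a_0 = floor(sqrt(202)) = 14, since 14^2 = 196 <= 202 < 225 = 15^2.
Iterate m_{i+1} = d_i*a_i - m_i, d_{i+1} = (202 - m_{i+1}^2)/d_i, a_{i+1} = floor((a_0 + m_{i+1})/d_{i+1}):
  m_1 = 1*14 - 0 = 14, d_1 = (202 - 14^2)/1 = 6/1 = 6, a_1 = floor((14 + 14)/6) = 4.
  m_2 = 6*4 - 14 = 10, d_2 = (202 - 10^2)/6 = 102/6 = 17, a_2 = floor((14 + 10)/17) = 1.
  m_3 = 17*1 - 10 = 7, d_3 = (202 - 7^2)/17 = 153/17 = 9, a_3 = floor((14 + 7)/9) = 2.
  m_4 = 9*2 - 7 = 11, d_4 = (202 - 11^2)/9 = 81/9 = 9, a_4 = floor((14 + 11)/9) = 2.
  m_5 = 9*2 - 11 = 7, d_5 = (202 - 7^2)/9 = 153/9 = 17, a_5 = floor((14 + 7)/17) = 1.
  m_6 = 17*1 - 7 = 10, d_6 = (202 - 10^2)/17 = 102/17 = 6, a_6 = floor((14 + 10)/6) = 4.
  m_7 = 6*4 - 10 = 14, d_7 = (202 - 14^2)/6 = 6/6 = 1, a_7 = floor((14 + 14)/1) = 28.
  m_8 = 1*28 - 14 = 14, d_8 = (202 - 14^2)/1 = 6/1 = 6: (m_8, d_8) = (m_1, d_1) = (14, 6), so from here the quotients repeat a_1, ..., a_7; the period length is 7.
So sqrt(202) = [14; (4, 1, 2, 2, 1, 4, 28)] with period length k = 7.
k is odd, so (p_{k-1}, q_{k-1}) only solves x^2 - 202y^2 = -1 and the fundamental solution of x^2 - 202y^2 = 1 is (p_{2k-1}, q_{2k-1}) = (p_13, q_13); compute convergents through index 13, running through the period twice.
Convergents (p_i = a_i*p_{i-1} + p_{i-2}, q_i = a_i*q_{i-1} + q_{i-2} with p_{-2}=0, p_{-1}=1, q_{-2}=1, q_{-1}=0):
  i=0: a_0=14, p_0 = 14*1 + 0 = 14, q_0 = 14*0 + 1 = 1.
  i=1: a_1=4, p_1 = 4*14 + 1 = 57, q_1 = 4*1 + 0 = 4.
  i=2: a_2=1, p_2 = 1*57 + 14 = 71, q_2 = 1*4 + 1 = 5.
  i=3: a_3=2, p_3 = 2*71 + 57 = 199, q_3 = 2*5 + 4 = 14.
  i=4: a_4=2, p_4 = 2*199 + 71 = 469, q_4 = 2*14 + 5 = 33.
  i=5: a_5=1, p_5 = 1*469 + 199 = 668, q_5 = 1*33 + 14 = 47.
  i=6: a_6=4, p_6 = 4*668 + 469 = 3141, q_6 = 4*47 + 33 = 221.
  i=7: a_7=28, p_7 = 28*3141 + 668 = 88616, q_7 = 28*221 + 47 = 6235.
  i=8: a_8=4, p_8 = 4*88616 + 3141 = 357605, q_8 = 4*6235 + 221 = 25161.
  i=9: a_9=1, p_9 = 1*357605 + 88616 = 446221, q_9 = 1*25161 + 6235 = 31396.
  i=10: a_10=2, p_10 = 2*446221 + 357605 = 1250047, q_10 = 2*31396 + 25161 = 87953.
  i=11: a_11=2, p_11 = 2*1250047 + 446221 = 2946315, q_11 = 2*87953 + 31396 = 207302.
  i=12: a_12=1, p_12 = 1*2946315 + 1250047 = 4196362, q_12 = 1*207302 + 87953 = 295255.
  i=13: a_13=4, p_13 = 4*4196362 + 2946315 = 19731763, q_13 = 4*295255 + 207302 = 1388322.
Indeed p_6^2 - 202*q_6^2 = 9865881 - 9865882 = -1, not +1.
Check: 19731763^2 - 202*1388322^2 = 389342471088169 - 389342471088168 = 1, so (x, y) = (19731763, 1388322) solves the equation, and by the theorem it is the least positive solution.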